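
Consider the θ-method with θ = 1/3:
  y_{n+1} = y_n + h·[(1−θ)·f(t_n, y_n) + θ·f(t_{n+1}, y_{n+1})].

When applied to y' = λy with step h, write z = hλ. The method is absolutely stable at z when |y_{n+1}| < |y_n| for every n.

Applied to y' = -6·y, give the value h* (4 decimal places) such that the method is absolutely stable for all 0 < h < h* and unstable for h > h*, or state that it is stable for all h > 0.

(-6.0000,0); λ=-6 ⇒ h* = (6)/6 = 1.0000.

With y'=λy (z=hλ):
  y_{n+1} = y_n + z·[2/3·y_n + 1/3·y_{n+1}] ⇒ (1 − 1/3z)y_{n+1} = (1 + 2/3z)y_n
  so R(z) = (1 + 2/3z)/(1 − 1/3z).

Find x<0 with |R(x)|<1.
x=-1.11: |R|=0.1898
R=−1: 1+2/3x = −1+1/3x ⇒ -1/3x=2 ⇒ x=2/(-1/3)=-6.0000
Confirm numerically:
  x=-5.899: |R|=0.98865 <1
  x=-5.281: |R|=0.91317 <1
  x=-4.751: |R|=0.83886 <1
  x=-6.561: |R|=1.05868 >1
  x=-6.391: |R|=1.04164 >1
  x=-6.280: |R|=1.03017 >1
Stable set (-6.0000, 0).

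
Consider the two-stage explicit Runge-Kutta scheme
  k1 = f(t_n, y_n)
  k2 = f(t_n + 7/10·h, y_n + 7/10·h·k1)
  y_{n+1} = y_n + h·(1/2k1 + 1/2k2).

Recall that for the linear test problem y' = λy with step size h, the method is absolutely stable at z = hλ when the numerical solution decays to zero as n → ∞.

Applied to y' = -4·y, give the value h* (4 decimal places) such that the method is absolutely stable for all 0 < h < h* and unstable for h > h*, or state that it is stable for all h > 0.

(-2.8571,0); λ=-4 ⇒ h* = (20/7)/4 = 0.7143.

On y'=λy, z=hλ:
  k1=λy_n ⇒ h·k1=z·y_n;  k2=λ(1+7/10z)y_n ⇒ h·k2=z(1+7/10z)y_n
  y_{n+1}/y_n = 1 + 1/2z + 1/2z(1+7/10z) = 1 + z + 7/20z²
  R(z) = 1 + z + 7/20z².

Boundary: |R(x)|=1, x<0.
x=-1.41: |R|=0.2858
R=1: x+7/20x²=0 ⇒ x=−20/7=-2.8571; min R=1−1/(4·7/20)=0.2857>−1
Confirm numerically:
  x=-2.806: |R|=0.94977 <1
  x=-2.498: |R|=0.68600 <1
  x=-2.357: |R|=0.58741 <1
  x=-1.996: |R|=0.39841 <1
  x=-3.200: |R|=1.38400 >1
  x=-2.910: |R|=1.05383 >1
So |R|<1 on (-2.8571, 0).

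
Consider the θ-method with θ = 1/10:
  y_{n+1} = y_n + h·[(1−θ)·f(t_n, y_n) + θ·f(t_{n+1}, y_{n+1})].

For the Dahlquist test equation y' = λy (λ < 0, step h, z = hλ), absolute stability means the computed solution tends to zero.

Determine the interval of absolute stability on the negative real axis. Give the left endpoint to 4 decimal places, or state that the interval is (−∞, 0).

z∈(-2.5000,0).

Set f=λy, z=hλ:
  y_{n+1} = y_n + z·[9/10·y_n + 1/10·y_{n+1}] ⇒ (1 − 1/10z)y_{n+1} = (1 + 9/10z)y_n
  so R(z) = (1 + 9/10z)/(1 − 1/10z).

Need |R(x)|<1, x<0.
x=-0.87: |R|=0.1996
R=−1: 1+9/10x = −1+1/10x ⇒ -4/5x=2 ⇒ x=2/(-4/5)=-2.5000
Confirm numerically:
  x=-2.424: |R|=0.95106 <1
  x=-1.390: |R|=0.22037 <1
  x=-1.052: |R|=0.04814 <1
  x=-1.049: |R|=0.05059 <1
  x=-3.097: |R|=1.36466 >1
  x=-2.745: |R|=1.15379 >1
So |R|<1 on (-2.5000, 0).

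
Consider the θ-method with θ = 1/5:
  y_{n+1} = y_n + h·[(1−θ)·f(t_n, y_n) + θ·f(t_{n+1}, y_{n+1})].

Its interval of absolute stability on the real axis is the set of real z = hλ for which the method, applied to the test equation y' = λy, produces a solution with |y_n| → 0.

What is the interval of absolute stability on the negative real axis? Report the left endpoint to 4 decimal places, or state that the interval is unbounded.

With y'=λy (z=hλ):
  y_{n+1} = y_n + z·[4/5·y_n + 1/5·y_{n+1}] ⇒ (1 − 1/5z)y_{n+1} = (1 + 4/5z)y_n
  Hence R(z) = (1 + 4/5z)/(1 − 1/5z).

Solve |R(x)|<1 on ℝ⁻.
x=-0.56: |R|=0.4964
R=−1: 1+4/5x = −1+1/5x ⇒ -3/5x=2 ⇒ x=2/(-3/5)=-3.3333
Confirm numerically:
  x=-3.313: |R|=0.99266 <1
  x=-2.775: |R|=0.78457 <1
  x=-2.283: |R|=0.56735 <1
  x=-2.188: |R|=0.52198 <1
  x=-3.735: |R|=1.13795 >1
  x=-3.647: |R|=1.10882 >1
  x=-3.381: |R|=1.01706 >1
Stable set (-3.3333, 0).

(-3.3333, 0).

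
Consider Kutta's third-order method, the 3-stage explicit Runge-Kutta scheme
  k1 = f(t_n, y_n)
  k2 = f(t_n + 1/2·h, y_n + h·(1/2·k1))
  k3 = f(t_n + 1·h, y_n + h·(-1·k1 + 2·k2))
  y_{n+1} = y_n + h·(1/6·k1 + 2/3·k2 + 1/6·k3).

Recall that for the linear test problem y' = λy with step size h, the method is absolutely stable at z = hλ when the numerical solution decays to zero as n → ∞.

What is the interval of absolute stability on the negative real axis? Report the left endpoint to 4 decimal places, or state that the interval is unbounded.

With y'=λy (z=hλ):
  order 3, 3-stage ⇒ R(z)=1+z+z^2/2+z^3/6
  (e.g. R(-1.31)=0.17337, |R|=0.17337)

Find x<0 with |R(x)|<1.
x=-1.31: |R|=0.1734
|R(-2.7)|=1.3355 |R(-1.48)|=0.0749 |R(-1.01)|=0.3283
Bisect:
  x_lo=-3.2300 |R|=2.6300  x_hi=-0.1629 |R|=0.8497
  mid=-1.69645 |R|=0.07119 →hi
  mid=-2.46323 |R|=0.92042 →hi
  mid=-2.84662 |R|=1.63948 →lo
  mid=-2.65493 |R|=1.24954 →lo
  mid=-2.55908 |R|=1.07782 →lo
  mid=-2.51115 |R|=0.99738 →hi
  mid=-2.53512 |R|=1.03716 →lo
  ...
  [-2.51284,-2.51265] ⇒ x*=-2.5127
So |R|<1 on (-2.5127, 0).

z∈(-2.5127,0).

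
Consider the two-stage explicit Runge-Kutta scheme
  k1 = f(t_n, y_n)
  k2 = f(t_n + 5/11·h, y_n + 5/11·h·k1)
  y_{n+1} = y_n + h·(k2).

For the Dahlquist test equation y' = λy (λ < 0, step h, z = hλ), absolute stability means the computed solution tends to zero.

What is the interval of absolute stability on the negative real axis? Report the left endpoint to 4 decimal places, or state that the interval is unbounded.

z∈(-2.2000,0).

On y'=λy, z=hλ:
  k1=λy_n ⇒ h·k1=z·y_n;  k2=λ(1+5/11z)y_n ⇒ h·k2=z(1+5/11z)y_n
  y_{n+1}/y_n = 1 + z(1+5/11z) = 1 + z + 5/11z²
  ⇒ R(z) = 1 + z + 5/11z².

Solve |R(x)|<1 on ℝ⁻.
x=-1: |R|=0.4545
R=1: x+5/11x²=0 ⇒ x=−11/5=-2.2000; min R=1−1/(4·5/11)=0.4500>−1
Confirm numerically:
  x=-2.144: |R|=0.94543 <1
  x=-1.587: |R|=0.55780 <1
  x=-1.574: |R|=0.55213 <1
  x=-1.337: |R|=0.47553 <1
  x=-2.728: |R|=1.65472 >1
  x=-2.640: |R|=1.52800 >1
  x=-2.601: |R|=1.47409 >1
Interval (-2.2000, 0).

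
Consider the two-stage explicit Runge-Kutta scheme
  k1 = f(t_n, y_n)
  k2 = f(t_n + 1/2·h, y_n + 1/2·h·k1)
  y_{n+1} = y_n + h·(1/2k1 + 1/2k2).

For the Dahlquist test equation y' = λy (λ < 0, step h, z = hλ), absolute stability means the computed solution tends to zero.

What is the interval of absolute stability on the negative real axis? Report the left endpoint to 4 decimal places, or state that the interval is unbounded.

Test eqn y'=λy, z=hλ:
  k1=λy_n ⇒ h·k1=z·y_n;  k2=λ(1+1/2z)y_n ⇒ h·k2=z(1+1/2z)y_n
  y_{n+1}/y_n = 1 + 1/2z + 1/2z(1+1/2z) = 1 + z + 1/4z²
  ⇒ R(z) = 1 + z + 1/4z².

Solve |R(x)|<1 on ℝ⁻.
x=-1.73: |R|=0.0182
R=1: x+1/4x²=0 ⇒ x=−4=-4.0000; min R=1−1/(4·1/4)=0.0000>−1
Confirm numerically:
  x=-3.218: |R|=0.37088 <1
  x=-2.691: |R|=0.11937 <1
  x=-1.739: |R|=0.01703 <1
  x=-1.636: |R|=0.03312 <1
  x=-4.402: |R|=1.44240 >1
  x=-4.063: |R|=1.06399 >1
So |R|<1 on (-4.0000, 0).

(-4.0000, 0).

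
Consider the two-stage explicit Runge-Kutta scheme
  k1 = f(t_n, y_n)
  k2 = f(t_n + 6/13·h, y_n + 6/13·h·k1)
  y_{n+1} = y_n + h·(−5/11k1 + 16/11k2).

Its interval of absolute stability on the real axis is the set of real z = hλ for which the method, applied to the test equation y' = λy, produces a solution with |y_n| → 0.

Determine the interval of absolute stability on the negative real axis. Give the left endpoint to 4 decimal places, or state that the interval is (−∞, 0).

z∈(-1.4896,0).

Test eqn y'=λy, z=hλ:
  k1=λy_n ⇒ h·k1=z·y_n;  k2=λ(1+6/13z)y_n ⇒ h·k2=z(1+6/13z)y_n
  y_{n+1}/y_n = 1 − 5/11z + 16/11z(1+6/13z) = 1 + z + 96/143z²
  R(z) = 1 + z + 96/143z².

Boundary: |R(x)|=1, x<0.
x=-0.55: |R|=0.6531
R=1: x+96/143x²=0 ⇒ x=−143/96=-1.4896; min R=1−1/(4·96/143)=0.6276>−1
Confirm numerically:
  x=-1.336: |R|=0.86225 <1
  x=-1.180: |R|=0.75476 <1
  x=-0.857: |R|=0.63606 <1
  x=-0.755: |R|=0.62767 <1
  x=-2.083: |R|=1.82982 >1
  x=-1.842: |R|=1.43579 >1
  x=-1.615: |R|=1.13598 >1
Stable set (-1.4896, 0).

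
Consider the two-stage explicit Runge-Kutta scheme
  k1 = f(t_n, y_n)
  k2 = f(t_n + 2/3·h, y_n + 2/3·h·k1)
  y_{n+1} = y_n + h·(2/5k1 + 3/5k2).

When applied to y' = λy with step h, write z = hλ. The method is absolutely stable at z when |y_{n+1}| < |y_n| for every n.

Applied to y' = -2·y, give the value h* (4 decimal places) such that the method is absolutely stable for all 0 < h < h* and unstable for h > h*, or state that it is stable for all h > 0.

(-2.5000,0); λ=-2 ⇒ h* = (5/2)/2 = 1.2500.

With y'=λy (z=hλ):
  k1=λy_n ⇒ h·k1=z·y_n;  k2=λ(1+2/3z)y_n ⇒ h·k2=z(1+2/3z)y_n
  y_{n+1}/y_n = 1 + 2/5z + 3/5z(1+2/3z) = 1 + z + 2/5z²
  so R(z) = 1 + z + 2/5z².

Need |R(x)|<1, x<0.
x=-1.57: |R|=0.4160
R=1: x+2/5x²=0 ⇒ x=−5/2=-2.5000; min R=1−1/(4·2/5)=0.3750>−1
Confirm numerically:
  x=-1.686: |R|=0.45104 <1
  x=-1.331: |R|=0.37762 <1
  x=-1.177: |R|=0.37713 <1
  x=-1.086: |R|=0.38576 <1
  x=-3.015: |R|=1.62109 >1
  x=-2.854: |R|=1.40413 >1
Interval (-2.5000, 0).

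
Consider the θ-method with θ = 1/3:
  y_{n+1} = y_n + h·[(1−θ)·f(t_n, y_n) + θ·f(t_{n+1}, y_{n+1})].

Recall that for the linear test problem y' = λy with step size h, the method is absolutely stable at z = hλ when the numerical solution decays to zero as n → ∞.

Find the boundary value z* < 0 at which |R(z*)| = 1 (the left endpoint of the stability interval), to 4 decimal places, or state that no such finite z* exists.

z* = -6.0000.

Set f=λy, z=hλ:
  y_{n+1} = y_n + z·[2/3·y_n + 1/3·y_{n+1}] ⇒ (1 − 1/3z)y_{n+1} = (1 + 2/3z)y_n
  R(z) = (1 + 2/3z)/(1 − 1/3z).

Solve |R(x)|<1 on ℝ⁻.
x=-1.41: |R|=0.0408
R=−1: 1+2/3x = −1+1/3x ⇒ -1/3x=2 ⇒ x=2/(-1/3)=-6.0000
Confirm numerically:
  x=-5.162: |R|=0.89733 <1
  x=-4.141: |R|=0.73967 <1
  x=-3.462: |R|=0.60724 <1
  x=-2.694: |R|=0.41939 <1
  x=-6.579: |R|=1.06044 >1
  x=-6.356: |R|=1.03805 >1
So |R|<1 on (-6.0000, 0).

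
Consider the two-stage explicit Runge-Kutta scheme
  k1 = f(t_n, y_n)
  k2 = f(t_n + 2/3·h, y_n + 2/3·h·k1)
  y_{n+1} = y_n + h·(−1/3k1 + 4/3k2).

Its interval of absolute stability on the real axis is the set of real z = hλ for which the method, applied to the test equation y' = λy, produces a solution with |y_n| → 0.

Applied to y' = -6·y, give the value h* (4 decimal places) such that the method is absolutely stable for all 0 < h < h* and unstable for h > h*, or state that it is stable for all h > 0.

(-1.1250,0); λ=-6 ⇒ h* = (9/8)/6 = 0.1875.

Set f=λy, z=hλ:
  k1=λy_n ⇒ h·k1=z·y_n;  k2=λ(1+2/3z)y_n ⇒ h·k2=z(1+2/3z)y_n
  y_{n+1}/y_n = 1 − 1/3z + 4/3z(1+2/3z) = 1 + z + 8/9z²
  so R(z) = 1 + z + 8/9z².

Boundary: |R(x)|=1, x<0.
x=-1.36: |R|=1.2841
R=1: x+8/9x²=0 ⇒ x=−9/8=-1.1250; min R=1−1/(4·8/9)=0.7188>−1
Confirm numerically:
  x=-0.885: |R|=0.81120 <1
  x=-0.768: |R|=0.75629 <1
  x=-0.508: |R|=0.72139 <1
  x=-1.485: |R|=1.47520 >1
  x=-1.312: |R|=1.21808 >1
  x=-1.168: |R|=1.04464 >1
Stable set (-1.1250, 0).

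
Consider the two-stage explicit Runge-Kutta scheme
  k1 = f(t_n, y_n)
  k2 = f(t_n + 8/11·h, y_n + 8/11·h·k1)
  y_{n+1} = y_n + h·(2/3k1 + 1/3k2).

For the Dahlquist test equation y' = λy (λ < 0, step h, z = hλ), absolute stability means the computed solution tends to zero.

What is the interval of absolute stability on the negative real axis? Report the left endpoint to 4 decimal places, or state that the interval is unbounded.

With y'=λy (z=hλ):
  k1=λy_n ⇒ h·k1=z·y_n;  k2=λ(1+8/11z)y_n ⇒ h·k2=z(1+8/11z)y_n
  y_{n+1}/y_n = 1 + 2/3z + 1/3z(1+8/11z) = 1 + z + 8/33z²
  Hence R(z) = 1 + z + 8/33z².

Need |R(x)|<1, x<0.
x=-0.94: |R|=0.2742
R=1: x+8/33x²=0 ⇒ x=−33/8=-4.1250; min R=1−1/(4·8/33)=-0.0312>−1
Confirm numerically:
  x=-4.051: |R|=0.92733 <1
  x=-3.633: |R|=0.56668 <1
  x=-3.244: |R|=0.30716 <1
  x=-1.907: |R|=0.02539 <1
  x=-4.509: |R|=1.41975 >1
  x=-4.334: |R|=1.21959 >1
  x=-4.169: |R|=1.04447 >1
So |R|<1 on (-4.1250, 0).

(-4.1250, 0).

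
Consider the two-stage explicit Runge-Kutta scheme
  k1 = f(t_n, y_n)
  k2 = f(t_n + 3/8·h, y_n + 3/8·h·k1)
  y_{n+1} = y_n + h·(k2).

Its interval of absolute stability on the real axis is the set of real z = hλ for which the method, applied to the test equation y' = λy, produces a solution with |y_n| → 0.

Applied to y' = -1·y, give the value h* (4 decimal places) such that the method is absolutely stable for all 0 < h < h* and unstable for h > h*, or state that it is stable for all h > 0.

(-2.6667,0); λ=-1 ⇒ h* = (8/3)/1 = 2.6667.

On y'=λy, z=hλ:
  k1=λy_n ⇒ h·k1=z·y_n;  k2=λ(1+3/8z)y_n ⇒ h·k2=z(1+3/8z)y_n
  y_{n+1}/y_n = 1 + z(1+3/8z) = 1 + z + 3/8z²
  ⇒ R(z) = 1 + z + 3/8z².

Boundary: |R(x)|=1, x<0.
x=-0.31: |R|=0.7260
R=1: x+3/8x²=0 ⇒ x=−8/3=-2.6667; min R=1−1/(4·3/8)=0.3333>−1
Confirm numerically:
  x=-2.465: |R|=0.81358 <1
  x=-2.363: |R|=0.73091 <1
  x=-2.037: |R|=0.51901 <1
  x=-1.560: |R|=0.35260 <1
  x=-3.209: |R|=1.65263 >1
  x=-3.136: |R|=1.55194 >1
  x=-2.848: |R|=1.19366 >1
Stable set (-2.6667, 0).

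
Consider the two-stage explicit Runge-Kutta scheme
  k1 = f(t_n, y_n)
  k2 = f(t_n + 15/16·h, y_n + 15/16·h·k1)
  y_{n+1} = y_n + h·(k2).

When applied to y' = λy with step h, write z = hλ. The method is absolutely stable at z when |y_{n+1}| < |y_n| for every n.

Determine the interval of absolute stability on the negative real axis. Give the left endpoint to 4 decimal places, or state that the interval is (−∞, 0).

On y'=λy, z=hλ:
  k1=λy_n ⇒ h·k1=z·y_n;  k2=λ(1+15/16z)y_n ⇒ h·k2=z(1+15/16z)y_n
  y_{n+1}/y_n = 1 + z(1+15/16z) = 1 + z + 15/16z²
  R(z) = 1 + z + 15/16z².

Boundary: |R(x)|=1, x<0.
x=-0.85: |R|=0.8273
R=1: x+15/16x²=0 ⇒ x=−16/15=-1.0667; min R=1−1/(4·15/16)=0.7333>−1
Confirm numerically:
  x=-0.640: |R|=0.74400 <1
  x=-0.542: |R|=0.73340 <1
  x=-0.535: |R|=0.73334 <1
  x=-0.459: |R|=0.73851 <1
  x=-1.391: |R|=1.42295 >1
  x=-1.112: |R|=1.04726 >1
  x=-1.089: |R|=1.02280 >1
Stable set (-1.0667, 0).

(-1.0667, 0).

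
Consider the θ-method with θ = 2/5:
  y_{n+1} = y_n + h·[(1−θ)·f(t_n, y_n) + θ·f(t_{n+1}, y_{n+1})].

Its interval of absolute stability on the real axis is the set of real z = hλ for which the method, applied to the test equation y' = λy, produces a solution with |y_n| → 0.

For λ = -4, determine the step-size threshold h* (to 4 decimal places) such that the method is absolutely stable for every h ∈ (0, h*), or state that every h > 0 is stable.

(-10.0000,0); λ=-4 ⇒ h* = (10)/4 = 2.5000.

Set f=λy, z=hλ:
  y_{n+1} = y_n + z·[3/5·y_n + 2/5·y_{n+1}] ⇒ (1 − 2/5z)y_{n+1} = (1 + 3/5z)y_n
  R(z) = (1 + 3/5z)/(1 − 2/5z).

Need |R(x)|<1, x<0.
x=-0.7: |R|=0.4531
R=−1: 1+3/5x = −1+2/5x ⇒ -1/5x=2 ⇒ x=2/(-1/5)=-10.0000
Confirm numerically:
  x=-6.960: |R|=0.83932 <1
  x=-6.937: |R|=0.83771 <1
  x=-5.011: |R|=0.66789 <1
  x=-10.321: |R|=1.01252 >1
  x=-10.199: |R|=1.00784 >1
So |R|<1 on (-10.0000, 0).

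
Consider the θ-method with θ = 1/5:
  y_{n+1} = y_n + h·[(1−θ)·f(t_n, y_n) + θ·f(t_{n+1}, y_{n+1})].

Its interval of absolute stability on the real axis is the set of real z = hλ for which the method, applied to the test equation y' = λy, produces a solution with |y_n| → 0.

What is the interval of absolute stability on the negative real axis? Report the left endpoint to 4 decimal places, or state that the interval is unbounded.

(-3.3333, 0).

With y'=λy (z=hλ):
  y_{n+1} = y_n + z·[4/5·y_n + 1/5·y_{n+1}] ⇒ (1 − 1/5z)y_{n+1} = (1 + 4/5z)y_n
  R(z) = (1 + 4/5z)/(1 − 1/5z).

Solve |R(x)|<1 on ℝ⁻.
x=-0.4: |R|=0.6296
R=−1: 1+4/5x = −1+1/5x ⇒ -3/5x=2 ⇒ x=2/(-3/5)=-3.3333
Confirm numerically:
  x=-3.233: |R|=0.96344 <1
  x=-2.892: |R|=0.83224 <1
  x=-2.440: |R|=0.63978 <1
  x=-3.915: |R|=1.19574 >1
  x=-3.521: |R|=1.06607 >1
Stable set (-3.3333, 0).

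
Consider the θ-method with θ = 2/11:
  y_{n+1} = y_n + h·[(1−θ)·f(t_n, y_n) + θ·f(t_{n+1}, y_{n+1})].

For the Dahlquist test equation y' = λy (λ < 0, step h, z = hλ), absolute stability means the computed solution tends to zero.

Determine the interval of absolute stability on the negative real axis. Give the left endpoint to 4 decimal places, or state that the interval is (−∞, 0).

(-3.1429, 0).

Set f=λy, z=hλ:
  y_{n+1} = y_n + z·[9/11·y_n + 2/11·y_{n+1}] ⇒ (1 − 2/11z)y_{n+1} = (1 + 9/11z)y_n
  so R(z) = (1 + 9/11z)/(1 − 2/11z).

Solve |R(x)|<1 on ℝ⁻.
x=-1.58: |R|=0.2274
R=−1: 1+9/11x = −1+2/11x ⇒ -7/11x=2 ⇒ x=2/(-7/11)=-3.1429
Confirm numerically:
  x=-2.996: |R|=0.93950 <1
  x=-1.974: |R|=0.45264 <1
  x=-1.486: |R|=0.16991 <1
  x=-3.719: |R|=1.21873 >1
  x=-3.440: |R|=1.11633 >1
Stable set (-3.1429, 0).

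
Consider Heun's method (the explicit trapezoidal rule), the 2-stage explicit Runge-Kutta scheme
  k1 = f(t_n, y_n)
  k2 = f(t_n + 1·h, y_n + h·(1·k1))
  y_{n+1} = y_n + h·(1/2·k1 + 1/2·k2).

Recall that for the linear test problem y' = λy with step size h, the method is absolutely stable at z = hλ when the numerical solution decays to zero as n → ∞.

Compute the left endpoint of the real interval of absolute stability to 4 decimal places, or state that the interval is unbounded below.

left endpoint -2.0000.

Test eqn y'=λy, z=hλ:
  order 2, 2-stage ⇒ R(z)=1+z+z^2/2
  (e.g. R(-0.81)=0.51805, |R|=0.51805)

Need |R(x)|<1, x<0.
x=-0.81: |R|=0.5181
|R(-2.18)|=1.1962 |R(-2.09)|=1.0940 |R(-1.88)|=0.8872
Bisect:
  x_lo=-2.5793 |R|=1.7471  x_hi=-0.3029 |R|=0.7429
  mid=-1.44113 |R|=0.59730 →hi
  mid=-2.01022 |R|=1.01027 →lo
  mid=-1.72567 |R|=0.76330 →hi
  mid=-1.86794 |R|=0.87666 →hi
  mid=-1.93908 |R|=0.94094 →hi
  mid=-1.97465 |R|=0.97497 →hi
  mid=-1.99243 |R|=0.99246 →hi
  mid=-2.00133 |R|=1.00133 →lo
  mid=-1.99688 |R|=0.99688 →hi
  ...
  [-2.00007,-1.99994] ⇒ x*=-2.0000
So |R|<1 on (-2.0000, 0).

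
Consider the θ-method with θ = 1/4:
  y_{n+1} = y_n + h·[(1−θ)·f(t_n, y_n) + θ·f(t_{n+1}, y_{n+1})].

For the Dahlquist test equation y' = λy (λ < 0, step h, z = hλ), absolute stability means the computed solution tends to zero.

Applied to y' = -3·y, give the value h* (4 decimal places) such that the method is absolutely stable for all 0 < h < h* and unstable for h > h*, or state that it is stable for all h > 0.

(-4.0000,0); λ=-3 ⇒ h* = (4)/3 = 1.3333.

Test eqn y'=λy, z=hλ:
  y_{n+1} = y_n + z·[3/4·y_n + 1/4·y_{n+1}] ⇒ (1 − 1/4z)y_{n+1} = (1 + 3/4z)y_n
  ⇒ R(z) = (1 + 3/4z)/(1 − 1/4z).

Find x<0 with |R(x)|<1.
x=-0.49: |R|=0.5635
R=−1: 1+3/4x = −1+1/4x ⇒ -1/2x=2 ⇒ x=2/(-1/2)=-4.0000
Confirm numerically:
  x=-3.299: |R|=0.80792 <1
  x=-2.865: |R|=0.66934 <1
  x=-1.984: |R|=0.32620 <1
  x=-1.650: |R|=0.16814 <1
  x=-4.482: |R|=1.11365 >1
  x=-4.449: |R|=1.10628 >1
  x=-4.152: |R|=1.03729 >1
So |R|<1 on (-4.0000, 0).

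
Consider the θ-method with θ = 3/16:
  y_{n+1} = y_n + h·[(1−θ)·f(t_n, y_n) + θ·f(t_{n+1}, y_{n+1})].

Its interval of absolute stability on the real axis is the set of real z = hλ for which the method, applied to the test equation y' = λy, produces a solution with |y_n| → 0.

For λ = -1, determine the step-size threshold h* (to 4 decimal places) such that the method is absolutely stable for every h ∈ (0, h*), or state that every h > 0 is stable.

(-3.2000,0); λ=-1 ⇒ h* = (16/5)/1 = 3.2000.

Set f=λy, z=hλ:
  y_{n+1} = y_n + z·[13/16·y_n + 3/16·y_{n+1}] ⇒ (1 − 3/16z)y_{n+1} = (1 + 13/16z)y_n
  R(z) = (1 + 13/16z)/(1 − 3/16z).

Solve |R(x)|<1 on ℝ⁻.
x=-1.19: |R|=0.0271
R=−1: 1+13/16x = −1+3/16x ⇒ -5/8x=2 ⇒ x=2/(-5/8)=-3.2000
Confirm numerically:
  x=-2.383: |R|=0.64707 <1
  x=-2.350: |R|=0.63124 <1
  x=-1.805: |R|=0.34859 <1
  x=-3.691: |R|=1.18136 >1
  x=-3.374: |R|=1.06661 >1
Stable set (-3.2000, 0).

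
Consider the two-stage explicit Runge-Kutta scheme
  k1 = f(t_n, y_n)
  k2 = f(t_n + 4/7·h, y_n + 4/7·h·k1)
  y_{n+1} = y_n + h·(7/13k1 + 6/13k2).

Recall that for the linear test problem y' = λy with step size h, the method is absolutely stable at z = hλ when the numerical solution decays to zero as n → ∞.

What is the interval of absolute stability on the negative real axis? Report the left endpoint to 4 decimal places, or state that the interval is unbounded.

(-3.7917, 0).

On y'=λy, z=hλ:
  k1=λy_n ⇒ h·k1=z·y_n;  k2=λ(1+4/7z)y_n ⇒ h·k2=z(1+4/7z)y_n
  y_{n+1}/y_n = 1 + 7/13z + 6/13z(1+4/7z) = 1 + z + 24/91z²
  so R(z) = 1 + z + 24/91z².

Boundary: |R(x)|=1, x<0.
x=-0.68: |R|=0.4420
R=1: x+24/91x²=0 ⇒ x=−91/24=-3.7917; min R=1−1/(4·24/91)=0.0521>−1
Confirm numerically:
  x=-3.447: |R|=0.68666 <1
  x=-3.325: |R|=0.59077 <1
  x=-2.857: |R|=0.29573 <1
  x=-1.748: |R|=0.05785 <1
  x=-4.008: |R|=1.22868 >1
  x=-4.004: |R|=1.22422 >1
  x=-3.905: |R|=1.11672 >1
Interval (-3.7917, 0).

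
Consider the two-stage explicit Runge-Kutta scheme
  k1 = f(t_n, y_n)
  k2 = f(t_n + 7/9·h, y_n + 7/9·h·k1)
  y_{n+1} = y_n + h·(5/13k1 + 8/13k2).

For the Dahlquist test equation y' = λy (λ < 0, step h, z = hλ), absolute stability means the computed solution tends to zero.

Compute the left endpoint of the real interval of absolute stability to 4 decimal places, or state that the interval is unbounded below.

left endpoint -2.0893.

On y'=λy, z=hλ:
  k1=λy_n ⇒ h·k1=z·y_n;  k2=λ(1+7/9z)y_n ⇒ h·k2=z(1+7/9z)y_n
  y_{n+1}/y_n = 1 + 5/13z + 8/13z(1+7/9z) = 1 + z + 56/117z²
  Hence R(z) = 1 + z + 56/117z².

Boundary: |R(x)|=1, x<0.
x=-1.5: |R|=0.5769
R=1: x+56/117x²=0 ⇒ x=−117/56=-2.0893; min R=1−1/(4·56/117)=0.4777>−1
Confirm numerically:
  x=-1.789: |R|=0.74287 <1
  x=-1.476: |R|=0.56674 <1
  x=-1.412: |R|=0.54227 <1
  x=-0.967: |R|=0.48056 <1
  x=-2.556: |R|=1.57097 >1
  x=-2.208: |R|=1.12546 >1
Stable set (-2.0893, 0).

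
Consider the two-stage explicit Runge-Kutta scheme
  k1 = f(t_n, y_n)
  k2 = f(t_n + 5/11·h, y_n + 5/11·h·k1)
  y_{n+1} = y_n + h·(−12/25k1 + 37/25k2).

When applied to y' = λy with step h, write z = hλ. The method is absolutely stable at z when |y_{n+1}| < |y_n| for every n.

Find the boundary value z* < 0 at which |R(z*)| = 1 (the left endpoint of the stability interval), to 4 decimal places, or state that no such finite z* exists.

left endpoint -1.4865.

On y'=λy, z=hλ:
  k1=λy_n ⇒ h·k1=z·y_n;  k2=λ(1+5/11z)y_n ⇒ h·k2=z(1+5/11z)y_n
  y_{n+1}/y_n = 1 − 12/25z + 37/25z(1+5/11z) = 1 + z + 37/55z²
  ⇒ R(z) = 1 + z + 37/55z².

Need |R(x)|<1, x<0.
x=-1.78: |R|=1.3515
R=1: x+37/55x²=0 ⇒ x=−55/37=-1.4865; min R=1−1/(4·37/55)=0.6284>−1
Confirm numerically:
  x=-1.415: |R|=0.93195 <1
  x=-1.108: |R|=0.71788 <1
  x=-0.674: |R|=0.63160 <1
  x=-0.647: |R|=0.63461 <1
  x=-1.937: |R|=1.58705 >1
  x=-1.839: |R|=1.43611 >1
  x=-1.675: |R|=1.21242 >1
So |R|<1 on (-1.4865, 0).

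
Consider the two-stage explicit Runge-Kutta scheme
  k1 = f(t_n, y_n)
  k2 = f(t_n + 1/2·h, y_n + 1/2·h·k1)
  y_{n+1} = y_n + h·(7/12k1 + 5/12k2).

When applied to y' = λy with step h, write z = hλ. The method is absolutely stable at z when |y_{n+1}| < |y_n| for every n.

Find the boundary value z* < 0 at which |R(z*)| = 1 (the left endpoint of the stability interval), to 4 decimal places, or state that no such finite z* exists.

Set f=λy, z=hλ:
  k1=λy_n ⇒ h·k1=z·y_n;  k2=λ(1+1/2z)y_n ⇒ h·k2=z(1+1/2z)y_n
  y_{n+1}/y_n = 1 + 7/12z + 5/12z(1+1/2z) = 1 + z + 5/24z²
  so R(z) = 1 + z + 5/24z².

Find x<0 with |R(x)|<1.
x=-0.57: |R|=0.4977
R=1: x+5/24x²=0 ⇒ x=−24/5=-4.8000; min R=1−1/(4·5/24)=-0.2000>−1
Confirm numerically:
  x=-4.408: |R|=0.64001 <1
  x=-2.606: |R|=0.19116 <1
  x=-2.434: |R|=0.19976 <1
  x=-1.937: |R|=0.15534 <1
  x=-5.356: |R|=1.62040 >1
  x=-5.172: |R|=1.40083 >1
  x=-5.114: |R|=1.33454 >1
Interval (-4.8000, 0).

z* = -4.8000.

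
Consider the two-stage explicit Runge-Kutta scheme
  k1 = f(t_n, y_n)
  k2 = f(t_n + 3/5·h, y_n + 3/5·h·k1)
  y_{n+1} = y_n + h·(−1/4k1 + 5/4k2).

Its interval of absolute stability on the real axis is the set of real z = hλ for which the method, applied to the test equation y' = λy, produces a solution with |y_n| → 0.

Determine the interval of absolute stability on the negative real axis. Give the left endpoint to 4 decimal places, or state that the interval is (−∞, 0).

z∈(-1.3333,0).

On y'=λy, z=hλ:
  k1=λy_n ⇒ h·k1=z·y_n;  k2=λ(1+3/5z)y_n ⇒ h·k2=z(1+3/5z)y_n
  y_{n+1}/y_n = 1 − 1/4z + 5/4z(1+3/5z) = 1 + z + 3/4z²
  ⇒ R(z) = 1 + z + 3/4z².

Boundary: |R(x)|=1, x<0.
x=-1.57: |R|=1.2787
R=1: x+3/4x²=0 ⇒ x=−4/3=-1.3333; min R=1−1/(4·3/4)=0.6667>−1
Confirm numerically:
  x=-0.848: |R|=0.69133 <1
  x=-0.747: |R|=0.67151 <1
  x=-0.742: |R|=0.67092 <1
  x=-1.627: |R|=1.35835 >1
  x=-1.557: |R|=1.26119 >1
  x=-1.535: |R|=1.23217 >1
Stable set (-1.3333, 0).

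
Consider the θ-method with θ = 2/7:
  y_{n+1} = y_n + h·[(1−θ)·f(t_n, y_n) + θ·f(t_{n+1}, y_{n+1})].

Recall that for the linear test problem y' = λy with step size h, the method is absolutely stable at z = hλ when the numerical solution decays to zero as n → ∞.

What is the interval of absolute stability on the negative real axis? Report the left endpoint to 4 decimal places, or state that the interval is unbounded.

Set f=λy, z=hλ:
  y_{n+1} = y_n + z·[5/7·y_n + 2/7·y_{n+1}] ⇒ (1 − 2/7z)y_{n+1} = (1 + 5/7z)y_n
  Hence R(z) = (1 + 5/7z)/(1 − 2/7z).

Need |R(x)|<1, x<0.
x=-0.4: |R|=0.6410
R=−1: 1+5/7x = −1+2/7x ⇒ -3/7x=2 ⇒ x=2/(-3/7)=-4.6667
Confirm numerically:
  x=-4.073: |R|=0.88241 <1
  x=-3.179: |R|=0.66589 <1
  x=-2.454: |R|=0.44256 <1
  x=-5.156: |R|=1.08480 >1
  x=-4.766: |R|=1.01803 >1
Stable set (-4.6667, 0).

(-4.6667, 0).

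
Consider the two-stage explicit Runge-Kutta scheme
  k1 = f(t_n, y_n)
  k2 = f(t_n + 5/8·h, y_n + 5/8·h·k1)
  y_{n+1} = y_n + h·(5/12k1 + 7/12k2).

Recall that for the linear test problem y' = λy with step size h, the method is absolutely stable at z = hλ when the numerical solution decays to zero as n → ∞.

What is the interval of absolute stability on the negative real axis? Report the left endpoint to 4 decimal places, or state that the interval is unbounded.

(-2.7429, 0).

Set f=λy, z=hλ:
  k1=λy_n ⇒ h·k1=z·y_n;  k2=λ(1+5/8z)y_n ⇒ h·k2=z(1+5/8z)y_n
  y_{n+1}/y_n = 1 + 5/12z + 7/12z(1+5/8z) = 1 + z + 35/96z²
  ⇒ R(z) = 1 + z + 35/96z².

Find x<0 with |R(x)|<1.
x=-0.48: |R|=0.6040
R=1: x+35/96x²=0 ⇒ x=−96/35=-2.7429; min R=1−1/(4·35/96)=0.3143>−1
Confirm numerically:
  x=-2.068: |R|=0.49119 <1
  x=-1.317: |R|=0.31537 <1
  x=-1.196: |R|=0.32551 <1
  x=-2.946: |R|=1.21819 >1
  x=-2.820: |R|=1.07931 >1
  x=-2.785: |R|=1.04279 >1
So |R|<1 on (-2.7429, 0).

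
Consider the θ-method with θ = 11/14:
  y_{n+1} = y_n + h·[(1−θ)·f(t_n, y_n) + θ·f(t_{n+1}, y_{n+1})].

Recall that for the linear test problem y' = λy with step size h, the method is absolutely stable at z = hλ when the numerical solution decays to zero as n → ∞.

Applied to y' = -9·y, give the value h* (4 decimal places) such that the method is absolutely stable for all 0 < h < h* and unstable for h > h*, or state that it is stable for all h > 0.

unbounded; (−∞, 0). Any h>0 works for λ=-9.

On y'=λy, z=hλ:
  y_{n+1} = y_n + z·[3/14·y_n + 11/14·y_{n+1}] ⇒ (1 − 11/14z)y_{n+1} = (1 + 3/14z)y_n
  so R(z) = (1 + 3/14z)/(1 − 11/14z).

Solve |R(x)|<1 on ℝ⁻.
x=-0.73: |R|=0.5361
x=-2: |R|=0.2222
x=-10: |R|=0.1290
x=-100: |R|=0.2567
θ=11/14≥1/2 ⇒ |1+3/14x|<|1−11/14x| ∀x<0 ⇒ stable on all of ℝ⁻.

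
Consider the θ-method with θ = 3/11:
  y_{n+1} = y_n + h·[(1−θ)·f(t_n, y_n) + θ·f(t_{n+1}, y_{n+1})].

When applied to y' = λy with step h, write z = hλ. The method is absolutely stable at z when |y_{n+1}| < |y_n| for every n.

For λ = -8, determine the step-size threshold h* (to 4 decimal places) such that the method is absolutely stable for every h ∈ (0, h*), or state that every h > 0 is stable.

(-4.4000,0); λ=-8 ⇒ h* = (22/5)/8 = 0.5500.

With y'=λy (z=hλ):
  y_{n+1} = y_n + z·[8/11·y_n + 3/11·y_{n+1}] ⇒ (1 − 3/11z)y_{n+1} = (1 + 8/11z)y_n
  R(z) = (1 + 8/11z)/(1 − 3/11z).

Need |R(x)|<1, x<0.
x=-1.3: |R|=0.0403
R=−1: 1+8/11x = −1+3/11x ⇒ -5/11x=2 ⇒ x=2/(-5/11)=-4.4000
Confirm numerically:
  x=-3.268: |R|=0.72794 <1
  x=-3.206: |R|=0.71045 <1
  x=-2.446: |R|=0.46723 <1
  x=-4.785: |R|=1.07592 >1
  x=-4.614: |R|=1.04307 >1
  x=-4.580: |R|=1.03638 >1
Stable set (-4.4000, 0).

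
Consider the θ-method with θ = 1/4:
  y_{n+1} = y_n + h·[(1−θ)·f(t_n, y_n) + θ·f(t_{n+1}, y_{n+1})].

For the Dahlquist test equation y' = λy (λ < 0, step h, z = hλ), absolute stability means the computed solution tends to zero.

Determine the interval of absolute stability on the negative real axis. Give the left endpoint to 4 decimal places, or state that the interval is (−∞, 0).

Set f=λy, z=hλ:
  y_{n+1} = y_n + z·[3/4·y_n + 1/4·y_{n+1}] ⇒ (1 − 1/4z)y_{n+1} = (1 + 3/4z)y_n
  Hence R(z) = (1 + 3/4z)/(1 − 1/4z).

Solve |R(x)|<1 on ℝ⁻.
x=-1.35: |R|=0.0093
R=−1: 1+3/4x = −1+1/4x ⇒ -1/2x=2 ⇒ x=2/(-1/2)=-4.0000
Confirm numerically:
  x=-3.879: |R|=0.96929 <1
  x=-3.488: |R|=0.86325 <1
  x=-2.838: |R|=0.66013 <1
  x=-1.670: |R|=0.17813 <1
  x=-4.592: |R|=1.13780 >1
  x=-4.515: |R|=1.12096 >1
  x=-4.312: |R|=1.07507 >1
So |R|<1 on (-4.0000, 0).

(-4.0000, 0).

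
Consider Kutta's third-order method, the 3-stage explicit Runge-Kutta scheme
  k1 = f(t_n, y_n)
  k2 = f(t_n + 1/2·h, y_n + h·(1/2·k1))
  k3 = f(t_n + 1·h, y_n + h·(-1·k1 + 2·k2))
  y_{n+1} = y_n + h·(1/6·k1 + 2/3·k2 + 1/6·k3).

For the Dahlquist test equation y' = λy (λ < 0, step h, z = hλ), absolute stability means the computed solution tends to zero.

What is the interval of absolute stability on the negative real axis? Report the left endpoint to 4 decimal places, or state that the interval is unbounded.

Test eqn y'=λy, z=hλ:
  order 3, 3-stage ⇒ R(z)=1+z+z^2/2+z^3/6
  (e.g. R(-0.61)=0.53822, |R|=0.53822)

Solve |R(x)|<1 on ℝ⁻.
x=-0.61: |R|=0.5382
|R(-1.71)|=0.0813 |R(-1.08)|=0.2932 |R(-0.83)|=0.4192
Bisect:
  x_lo=-2.8695 |R|=1.6904  x_hi=-0.2997 |R|=0.7407
  mid=-1.58462 |R|=0.00772 →hi
  mid=-2.22707 |R|=0.58813 →hi
  mid=-2.54829 |R|=1.05941 →lo
  mid=-2.38768 |R|=0.80587 →hi
  mid=-2.46799 |R|=0.92791 →hi
  mid=-2.50814 |R|=0.99244 →hi
  mid=-2.52822 |R|=1.02562 →lo
  ...
  [-2.51285,-2.51269] ⇒ x*=-2.5127
So |R|<1 on (-2.5127, 0).

z∈(-2.5127,0).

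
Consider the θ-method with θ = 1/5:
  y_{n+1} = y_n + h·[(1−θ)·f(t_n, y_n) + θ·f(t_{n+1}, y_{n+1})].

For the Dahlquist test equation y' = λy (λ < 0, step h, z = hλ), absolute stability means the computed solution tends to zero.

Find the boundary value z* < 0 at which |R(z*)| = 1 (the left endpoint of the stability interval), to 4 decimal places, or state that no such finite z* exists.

left endpoint -3.3333.

Test eqn y'=λy, z=hλ:
  y_{n+1} = y_n + z·[4/5·y_n + 1/5·y_{n+1}] ⇒ (1 − 1/5z)y_{n+1} = (1 + 4/5z)y_n
  Hence R(z) = (1 + 4/5z)/(1 − 1/5z).

Boundary: |R(x)|=1, x<0.
x=-1.08: |R|=0.1118
R=−1: 1+4/5x = −1+1/5x ⇒ -3/5x=2 ⇒ x=2/(-3/5)=-3.3333
Confirm numerically:
  x=-2.712: |R|=0.75830 <1
  x=-2.601: |R|=0.71096 <1
  x=-2.403: |R|=0.62299 <1
  x=-1.863: |R|=0.35728 <1
  x=-3.865: |R|=1.17992 >1
  x=-3.753: |R|=1.14384 >1
  x=-3.654: |R|=1.11116 >1
Interval (-3.3333, 0).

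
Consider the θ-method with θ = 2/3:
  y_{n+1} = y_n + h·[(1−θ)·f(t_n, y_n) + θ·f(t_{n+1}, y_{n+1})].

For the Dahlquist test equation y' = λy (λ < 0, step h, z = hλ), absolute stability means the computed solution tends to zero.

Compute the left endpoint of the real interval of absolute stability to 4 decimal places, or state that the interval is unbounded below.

(−∞, 0) — no finite endpoint.

Set f=λy, z=hλ:
  y_{n+1} = y_n + z·[1/3·y_n + 2/3·y_{n+1}] ⇒ (1 − 2/3z)y_{n+1} = (1 + 1/3z)y_n
  so R(z) = (1 + 1/3z)/(1 − 2/3z).

Boundary: |R(x)|=1, x<0.
x=-0.33: |R|=0.7295
x=-2: |R|=0.1429
x=-10: |R|=0.3043
x=-100: |R|=0.4778
θ=2/3≥1/2 ⇒ |1+1/3x|<|1−2/3x| ∀x<0 ⇒ unbounded interval.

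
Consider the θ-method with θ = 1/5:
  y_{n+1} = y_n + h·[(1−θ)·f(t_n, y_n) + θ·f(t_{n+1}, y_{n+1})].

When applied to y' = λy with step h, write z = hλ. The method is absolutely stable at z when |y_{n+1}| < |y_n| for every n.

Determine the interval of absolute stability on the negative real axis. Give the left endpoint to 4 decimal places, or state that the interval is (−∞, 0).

Test eqn y'=λy, z=hλ:
  y_{n+1} = y_n + z·[4/5·y_n + 1/5·y_{n+1}] ⇒ (1 − 1/5z)y_{n+1} = (1 + 4/5z)y_n
  R(z) = (1 + 4/5z)/(1 − 1/5z).

Need |R(x)|<1, x<0.
x=-1.5: |R|=0.1538
R=−1: 1+4/5x = −1+1/5x ⇒ -3/5x=2 ⇒ x=2/(-3/5)=-3.3333
Confirm numerically:
  x=-3.275: |R|=0.97885 <1
  x=-2.673: |R|=0.74182 <1
  x=-1.795: |R|=0.32082 <1
  x=-1.586: |R|=0.20407 <1
  x=-3.820: |R|=1.16553 >1
  x=-3.752: |R|=1.14351 >1
  x=-3.384: |R|=1.01813 >1
Stable set (-3.3333, 0).

(-3.3333, 0).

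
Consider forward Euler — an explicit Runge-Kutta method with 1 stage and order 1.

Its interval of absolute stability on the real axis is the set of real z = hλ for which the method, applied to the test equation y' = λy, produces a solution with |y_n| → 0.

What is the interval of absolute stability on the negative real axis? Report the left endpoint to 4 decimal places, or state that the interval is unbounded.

z∈(-2.0000,0).

Set f=λy, z=hλ:
  order 1, 1-stage ⇒ R(z)=1+z
  (e.g. R(-0.87)=0.13000, |R|=0.13000)

Find x<0 with |R(x)|<1.
x=-0.87: |R|=0.1300
|R(-1.18)|=0.1800 |R(-1.12)|=0.1200 |R(-0.75)|=0.2500
Bisect:
  x_lo=-2.8410 |R|=1.8410  x_hi=-0.1363 |R|=0.8637
  mid=-1.48866 |R|=0.48866 →hi
  mid=-2.16483 |R|=1.16483 →lo
  mid=-1.82675 |R|=0.82675 →hi
  mid=-1.99579 |R|=0.99579 →hi
  mid=-2.08031 |R|=1.08031 →lo
  mid=-2.03805 |R|=1.03805 →lo
  mid=-2.01692 |R|=1.01692 →lo
  mid=-2.00635 |R|=1.00635 →lo
  mid=-2.00107 |R|=1.00107 →lo
  mid=-1.99843 |R|=0.99843 →hi
  ...
  [-2.00008,-1.99991] ⇒ x*=-2.0000
Stable set (-2.0000, 0).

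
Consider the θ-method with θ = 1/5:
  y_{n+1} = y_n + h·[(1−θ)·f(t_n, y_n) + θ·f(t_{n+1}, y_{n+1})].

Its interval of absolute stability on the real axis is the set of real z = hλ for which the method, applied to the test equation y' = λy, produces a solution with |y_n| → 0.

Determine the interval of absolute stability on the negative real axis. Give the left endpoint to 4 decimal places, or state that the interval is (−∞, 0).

(-3.3333, 0).

With y'=λy (z=hλ):
  y_{n+1} = y_n + z·[4/5·y_n + 1/5·y_{n+1}] ⇒ (1 − 1/5z)y_{n+1} = (1 + 4/5z)y_n
  R(z) = (1 + 4/5z)/(1 − 1/5z).

Need |R(x)|<1, x<0.
x=-1.6: |R|=0.2121
R=−1: 1+4/5x = −1+1/5x ⇒ -3/5x=2 ⇒ x=2/(-3/5)=-3.3333
Confirm numerically:
  x=-2.992: |R|=0.87187 <1
  x=-2.945: |R|=0.85337 <1
  x=-1.811: |R|=0.32947 <1
  x=-3.845: |R|=1.17354 >1
  x=-3.723: |R|=1.13401 >1
  x=-3.563: |R|=1.08046 >1
Stable set (-3.3333, 0).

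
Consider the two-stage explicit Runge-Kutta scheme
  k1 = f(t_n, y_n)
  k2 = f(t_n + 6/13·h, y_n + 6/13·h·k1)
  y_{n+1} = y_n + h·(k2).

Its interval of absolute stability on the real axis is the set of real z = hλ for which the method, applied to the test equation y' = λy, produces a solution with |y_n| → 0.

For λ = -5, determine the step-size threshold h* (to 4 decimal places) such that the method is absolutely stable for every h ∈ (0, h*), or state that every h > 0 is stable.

(-2.1667,0); λ=-5 ⇒ h* = (13/6)/5 = 0.4333.

Test eqn y'=λy, z=hλ:
  k1=λy_n ⇒ h·k1=z·y_n;  k2=λ(1+6/13z)y_n ⇒ h·k2=z(1+6/13z)y_n
  y_{n+1}/y_n = 1 + z(1+6/13z) = 1 + z + 6/13z²
  so R(z) = 1 + z + 6/13z².

Boundary: |R(x)|=1, x<0.
x=-1.55: |R|=0.5588
R=1: x+6/13x²=0 ⇒ x=−13/6=-2.1667; min R=1−1/(4·6/13)=0.4583>−1
Confirm numerically:
  x=-2.082: |R|=0.91864 <1
  x=-1.774: |R|=0.67850 <1
  x=-1.564: |R|=0.56497 <1
  x=-1.440: |R|=0.51705 <1
  x=-2.712: |R|=1.68259 >1
  x=-2.209: |R|=1.04316 >1
Stable set (-2.1667, 0).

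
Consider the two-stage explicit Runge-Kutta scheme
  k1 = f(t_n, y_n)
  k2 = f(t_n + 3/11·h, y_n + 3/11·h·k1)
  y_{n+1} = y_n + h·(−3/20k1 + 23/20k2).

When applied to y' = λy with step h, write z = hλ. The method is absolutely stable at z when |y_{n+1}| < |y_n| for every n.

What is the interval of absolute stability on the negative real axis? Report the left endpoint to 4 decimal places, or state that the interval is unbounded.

On y'=λy, z=hλ:
  k1=λy_n ⇒ h·k1=z·y_n;  k2=λ(1+3/11z)y_n ⇒ h·k2=z(1+3/11z)y_n
  y_{n+1}/y_n = 1 − 3/20z + 23/20z(1+3/11z) = 1 + z + 69/220z²
  R(z) = 1 + z + 69/220z².

Find x<0 with |R(x)|<1.
x=-1.12: |R|=0.2734
R=1: x+69/220x²=0 ⇒ x=−220/69=-3.1884; min R=1−1/(4·69/220)=0.2029>−1
Confirm numerically:
  x=-2.909: |R|=0.74508 <1
  x=-2.204: |R|=0.31953 <1
  x=-2.022: |R|=0.26030 <1
  x=-1.620: |R|=0.20311 <1
  x=-3.671: |R|=1.55564 >1
  x=-3.384: |R|=1.20759 >1
  x=-3.333: |R|=1.15115 >1
Interval (-3.1884, 0).

(-3.1884, 0).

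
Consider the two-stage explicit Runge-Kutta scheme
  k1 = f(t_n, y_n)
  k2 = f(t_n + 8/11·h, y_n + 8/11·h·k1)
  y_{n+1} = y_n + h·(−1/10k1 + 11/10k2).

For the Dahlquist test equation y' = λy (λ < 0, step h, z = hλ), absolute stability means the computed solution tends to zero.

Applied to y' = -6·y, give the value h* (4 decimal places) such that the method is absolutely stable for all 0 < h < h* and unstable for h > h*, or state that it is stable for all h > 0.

(-1.2500,0); λ=-6 ⇒ h* = (5/4)/6 = 0.2083.

Test eqn y'=λy, z=hλ:
  k1=λy_n ⇒ h·k1=z·y_n;  k2=λ(1+8/11z)y_n ⇒ h·k2=z(1+8/11z)y_n
  y_{n+1}/y_n = 1 − 1/10z + 11/10z(1+8/11z) = 1 + z + 4/5z²
  ⇒ R(z) = 1 + z + 4/5z².

Solve |R(x)|<1 on ℝ⁻.
x=-0.62: |R|=0.6875
R=1: x+4/5x²=0 ⇒ x=−5/4=-1.2500; min R=1−1/(4·4/5)=0.6875>−1
Confirm numerically:
  x=-1.034: |R|=0.82132 <1
  x=-0.798: |R|=0.71144 <1
  x=-0.705: |R|=0.69262 <1
  x=-1.661: |R|=1.54614 >1
  x=-1.372: |R|=1.13391 >1
Interval (-1.2500, 0).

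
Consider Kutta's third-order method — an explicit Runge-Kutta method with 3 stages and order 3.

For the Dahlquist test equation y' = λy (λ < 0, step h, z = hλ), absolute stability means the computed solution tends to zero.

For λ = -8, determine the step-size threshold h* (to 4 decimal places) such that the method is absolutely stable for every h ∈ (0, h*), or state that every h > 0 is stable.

(-2.5127,0); λ=-8 ⇒ h* = 0.3141.

With y'=λy (z=hλ):
  order 3, 3-stage ⇒ R(z)=1+z+z^2/2+z^3/6
  (e.g. R(-0.33)=0.71846, |R|=0.71846)

Need |R(x)|<1, x<0.
x=-0.33: |R|=0.7185
|R(-2.01)|=0.3434 |R(-1.86)|=0.2027 |R(-0.83)|=0.4192
Bisect:
  x_lo=-3.1728 |R|=2.4626  x_hi=-0.1156 |R|=0.8908
  mid=-1.64418 |R|=0.03331 →hi
  mid=-2.40847 |R|=0.83658 →hi
  mid=-2.79061 |R|=1.51884 →lo
  mid=-2.59954 |R|=1.14851 →lo
  mid=-2.50400 |R|=0.98568 →hi
  mid=-2.55177 |R|=1.06533 →lo
  mid=-2.52789 |R|=1.02507 →lo
  mid=-2.51594 |R|=1.00527 →lo
  mid=-2.50997 |R|=0.99545 →hi
  ...
  [-2.51277,-2.51258] ⇒ x*=-2.5127
So |R|<1 on (-2.5127, 0).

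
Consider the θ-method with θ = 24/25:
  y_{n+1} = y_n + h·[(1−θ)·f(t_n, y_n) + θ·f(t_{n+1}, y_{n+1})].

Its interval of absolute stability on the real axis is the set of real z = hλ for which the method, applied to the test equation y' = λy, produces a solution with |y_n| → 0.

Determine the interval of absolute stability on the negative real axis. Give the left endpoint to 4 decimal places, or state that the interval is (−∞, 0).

interval (−∞, 0).

Set f=λy, z=hλ:
  y_{n+1} = y_n + z·[1/25·y_n + 24/25·y_{n+1}] ⇒ (1 − 24/25z)y_{n+1} = (1 + 1/25z)y_n
  R(z) = (1 + 1/25z)/(1 − 24/25z).

Boundary: |R(x)|=1, x<0.
x=-1.52: |R|=0.3819
x=-2: |R|=0.3151
x=-10: |R|=0.0566
x=-100: |R|=0.0309
θ=24/25≥1/2 ⇒ |1+1/25x|<|1−24/25x| ∀x<0 ⇒ interval (−∞,0).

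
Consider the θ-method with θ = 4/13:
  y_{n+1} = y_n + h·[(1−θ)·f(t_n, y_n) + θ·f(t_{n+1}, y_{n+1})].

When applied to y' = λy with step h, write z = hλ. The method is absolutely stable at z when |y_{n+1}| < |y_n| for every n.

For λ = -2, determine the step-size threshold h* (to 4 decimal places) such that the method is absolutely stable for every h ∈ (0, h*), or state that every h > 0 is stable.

(-5.2000,0); λ=-2 ⇒ h* = (26/5)/2 = 2.6000.

With y'=λy (z=hλ):
  y_{n+1} = y_n + z·[9/13·y_n + 4/13·y_{n+1}] ⇒ (1 − 4/13z)y_{n+1} = (1 + 9/13z)y_n
  R(z) = (1 + 9/13z)/(1 − 4/13z).

Boundary: |R(x)|=1, x<0.
x=-1.24: |R|=0.1024
R=−1: 1+9/13x = −1+4/13x ⇒ -5/13x=2 ⇒ x=2/(-5/13)=-5.2000
Confirm numerically:
  x=-3.098: |R|=0.58609 <1
  x=-3.081: |R|=0.58162 <1
  x=-2.237: |R|=0.32500 <1
  x=-5.464: |R|=1.03787 >1
  x=-5.304: |R|=1.01520 >1
  x=-5.282: |R|=1.01201 >1
Stable set (-5.2000, 0).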